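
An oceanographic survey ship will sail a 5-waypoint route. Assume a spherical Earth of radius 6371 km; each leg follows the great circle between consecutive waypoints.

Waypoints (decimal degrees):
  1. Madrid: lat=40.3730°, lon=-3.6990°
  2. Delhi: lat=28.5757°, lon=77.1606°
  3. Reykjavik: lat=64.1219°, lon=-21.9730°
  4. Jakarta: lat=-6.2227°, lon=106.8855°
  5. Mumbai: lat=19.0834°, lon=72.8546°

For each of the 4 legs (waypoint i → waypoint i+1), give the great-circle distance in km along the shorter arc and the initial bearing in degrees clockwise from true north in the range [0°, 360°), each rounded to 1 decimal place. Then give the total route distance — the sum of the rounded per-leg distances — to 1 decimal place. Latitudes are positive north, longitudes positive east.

Leg 1: dist=7273.3 km, bearing=72.5°
Leg 2: dist=7596.2 km, bearing=332.4°
Leg 3: dist=12420.5 km, bearing=56.4°
Leg 4: dist=4670.2 km, bearing=307.8°
Total: 31960.2 km

Leg 1: φ1=0.7046418, φ2=0.4987401, Δφ=-0.2059017, Δλ=1.4112663 rad; a=sin²(Δφ/2)+cosφ1·cosφ2·sin²(Δλ/2)=0.2919417091; c=2·atan2(√a, √(1-a))=1.141625926; dist=6371·c=7273.299 ≈ 7273.3 km; running total=7273.3 km
Leg 1 bearing: y=sinΔλ·cosφ2=0.86703475, x=cosφ1·sinφ2-sinφ1·cosφ2·cosΔλ=0.27403966; θ=atan2(y, x)=72.4601° ≈ 72.5°
Leg 2: φ1=0.4987401, φ2=1.1191383, Δφ=0.6203982, Δλ=-1.7302077 rad; a=sin²(Δφ/2)+cosφ1·cosφ2·sin²(Δλ/2)=0.3152433603; c=2·atan2(√a, √(1-a))=1.192311152; dist=6371·c=7596.214 ≈ 7596.2 km; running total=14869.5 km
Leg 2 bearing: y=sinΔλ·cosφ2=-0.43092402, x=cosφ1·sinφ2-sinφ1·cosφ2·cosΔλ=0.82326449; θ=atan2(y, x)=-27.6291° <0 so +360° → 332.3709° ≈ 332.4°
Leg 3: φ1=1.1191383, φ2=-0.1086066, Δφ=-1.2277449, Δλ=2.2490051 rad; a=sin²(Δφ/2)+cosφ1·cosφ2·sin²(Δλ/2)=0.6848720030; c=2·atan2(√a, √(1-a))=1.949529813; dist=6371·c=12420.454 ≈ 12420.5 km; running total=27290.0 km
Leg 3 bearing: y=sinΔλ·cosφ2=0.77410977, x=cosφ1·sinφ2-sinφ1·cosφ2·cosΔλ=0.51385156; θ=atan2(y, x)=56.4239° ≈ 56.4°
Leg 4: φ1=-0.1086066, φ2=0.3330682, Δφ=0.4416748, Δλ=-0.5939513 rad; a=sin²(Δφ/2)+cosφ1·cosφ2·sin²(Δλ/2)=0.1284307076; c=2·atan2(√a, √(1-a))=0.733047612; dist=6371·c=4670.246 ≈ 4670.2 km; running total=31960.2 km
Leg 4 bearing: y=sinΔλ·cosφ2=-0.52888417, x=cosφ1·sinφ2-sinφ1·cosφ2·cosΔλ=0.40991045; θ=atan2(y, x)=-52.2226° <0 so +360° → 307.7774° ≈ 307.8°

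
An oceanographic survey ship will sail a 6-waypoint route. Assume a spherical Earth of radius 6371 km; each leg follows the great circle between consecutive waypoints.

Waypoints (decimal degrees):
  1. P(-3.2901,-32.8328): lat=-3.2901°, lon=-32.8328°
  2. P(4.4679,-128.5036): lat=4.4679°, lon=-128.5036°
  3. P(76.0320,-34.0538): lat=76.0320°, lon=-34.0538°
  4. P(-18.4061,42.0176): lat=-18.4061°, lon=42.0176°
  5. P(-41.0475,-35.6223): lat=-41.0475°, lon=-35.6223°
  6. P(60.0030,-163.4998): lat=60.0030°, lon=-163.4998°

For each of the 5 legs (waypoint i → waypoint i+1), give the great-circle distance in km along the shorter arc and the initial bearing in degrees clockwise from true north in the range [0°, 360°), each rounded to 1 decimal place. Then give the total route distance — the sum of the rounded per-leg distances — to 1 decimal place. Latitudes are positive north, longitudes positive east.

Leg 1: φ1=-0.0574231, φ2=0.0779796, Δφ=0.1354026, Δλ=-1.6697705 rad; a=sin²(Δφ/2)+cosφ1·cosφ2·sin²(Δλ/2)=0.5514104005; c=2·atan2(√a, √(1-a))=1.673799167; dist=6371·c=10663.774 ≈ 10663.8 km; running total=10663.8 km
Leg 1 bearing: y=sinΔλ·cosφ2=-0.99208206, x=cosφ1·sinφ2-sinφ1·cosφ2·cosΔλ=0.07211839; θ=atan2(y, x)=-85.8423° <0 so +360° → 274.1577° ≈ 274.2°
Leg 2: φ1=0.0779796, φ2=1.3270087, Δφ=1.2490292, Δλ=1.6484600 rad; a=sin²(Δφ/2)+cosφ1·cosφ2·sin²(Δλ/2)=0.4715368029; c=2·atan2(√a, √(1-a))=1.513839142; dist=6371·c=9644.669 ≈ 9644.7 km; running total=20308.5 km
Leg 2 bearing: y=sinΔλ·cosφ2=0.24065235, x=cosφ1·sinφ2-sinφ1·cosφ2·cosΔλ=0.96894057; θ=atan2(y, x)=13.9481° ≈ 13.9°
Leg 3: φ1=1.3270087, φ2=-0.3212470, Δφ=-1.6482558, Δλ=1.3276964 rad; a=sin²(Δφ/2)+cosφ1·cosφ2·sin²(Δλ/2)=0.6256413908; c=2·atan2(√a, √(1-a))=1.824801660; dist=6371·c=11625.811 ≈ 11625.8 km; running total=31934.3 km
Leg 3 bearing: y=sinΔλ·cosφ2=0.92094306, x=cosφ1·sinφ2-sinφ1·cosφ2·cosΔλ=-0.29786043; θ=atan2(y, x)=107.9228° ≈ 107.9°
Leg 4: φ1=-0.3212470, φ2=-0.7164140, Δφ=-0.3951670, Δλ=-1.3550719 rad; a=sin²(Δφ/2)+cosφ1·cosφ2·sin²(Δλ/2)=0.3197386898; c=2·atan2(√a, √(1-a))=1.201968194; dist=6371·c=7657.739 ≈ 7657.7 km; running total=39592.0 km
Leg 4 bearing: y=sinΔλ·cosφ2=-0.73668506, x=cosφ1·sinφ2-sinφ1·cosφ2·cosΔλ=-0.57211761; θ=atan2(y, x)=-127.8333° <0 so +360° → 232.1667° ≈ 232.2°
Leg 5: φ1=-0.7164140, φ2=1.0472499, Δφ=1.7636639, Δλ=-2.2318834 rad; a=sin²(Δφ/2)+cosφ1·cosφ2·sin²(Δλ/2)=0.9001105512; c=2·atan2(√a, √(1-a))=2.498460139; dist=6371·c=15917.690 ≈ 15917.7 km; running total=55509.7 km
Leg 5 bearing: y=sinΔλ·cosφ2=-0.39462683, x=cosφ1·sinφ2-sinφ1·cosφ2·cosΔλ=0.45157043; θ=atan2(y, x)=-41.1502° <0 so +360° → 318.8498° ≈ 318.8°

Leg 1: dist=10663.8 km, bearing=274.2°
Leg 2: dist=9644.7 km, bearing=13.9°
Leg 3: dist=11625.8 km, bearing=107.9°
Leg 4: dist=7657.7 km, bearing=232.2°
Leg 5: dist=15917.7 km, bearing=318.8°
Total: 55509.7 km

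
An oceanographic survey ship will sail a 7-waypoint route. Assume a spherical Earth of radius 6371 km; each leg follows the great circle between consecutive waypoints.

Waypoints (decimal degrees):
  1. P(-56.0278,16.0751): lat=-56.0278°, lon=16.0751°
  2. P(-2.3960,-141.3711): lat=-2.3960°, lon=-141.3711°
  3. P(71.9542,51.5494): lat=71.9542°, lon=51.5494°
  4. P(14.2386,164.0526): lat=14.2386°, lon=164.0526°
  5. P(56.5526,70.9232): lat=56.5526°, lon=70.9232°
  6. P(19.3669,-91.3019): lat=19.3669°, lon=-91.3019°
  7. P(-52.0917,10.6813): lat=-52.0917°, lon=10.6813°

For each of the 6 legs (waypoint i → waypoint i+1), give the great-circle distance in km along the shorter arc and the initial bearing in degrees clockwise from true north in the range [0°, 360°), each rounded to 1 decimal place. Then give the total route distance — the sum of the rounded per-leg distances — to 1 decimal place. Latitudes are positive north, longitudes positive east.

Leg 1: dist=13204.0 km, bearing=205.9°
Leg 2: dist=12227.4 km, bearing=355.8°
Leg 3: dist=9248.0 km, bearing=64.4°
Leg 4: dist=8880.0 km, bearing=326.0°
Leg 5: dist=11410.7 km, bearing=342.8°
Leg 6: dist=12504.6 km, bearing=139.4°
Total: 67474.7 km

Leg 1: φ1=-0.9778696, φ2=-0.0418181, Δφ=0.9360515, Δλ=-2.7479546 rad; a=sin²(Δφ/2)+cosφ1·cosφ2·sin²(Δλ/2)=0.7404665022; c=2·atan2(√a, √(1-a))=2.072514882; dist=6371·c=13203.992 ≈ 13204.0 km; running total=13204.0 km
Leg 1 bearing: y=sinΔλ·cosφ2=-0.38321546, x=cosφ1·sinφ2-sinφ1·cosφ2·cosΔλ=-0.78857426; θ=atan2(y, x)=-154.0821° <0 so +360° → 205.9179° ≈ 205.9°
Leg 2: φ1=-0.0418181, φ2=1.2558377, Δφ=1.2976558, Δλ=3.3670979 rad; a=sin²(Δφ/2)+cosφ1·cosφ2·sin²(Δλ/2)=0.6707097174; c=2·atan2(√a, √(1-a))=1.919222991; dist=6371·c=12227.370 ≈ 12227.4 km; running total=25431.4 km
Leg 2 bearing: y=sinΔλ·cosφ2=-0.06926581, x=cosφ1·sinφ2-sinφ1·cosφ2·cosΔλ=0.93735533; θ=atan2(y, x)=-4.2262° <0 so +360° → 355.7738° ≈ 355.8°
Leg 3: φ1=1.2558377, φ2=0.2485105, Δφ=-1.0073272, Δλ=1.9635513 rad; a=sin²(Δφ/2)+cosφ1·cosφ2·sin²(Δλ/2)=0.4405294260; c=2·atan2(√a, √(1-a))=1.451572935; dist=6371·c=9247.971 ≈ 9248.0 km; running total=34679.4 km
Leg 3 bearing: y=sinΔλ·cosφ2=0.89547711, x=cosφ1·sinφ2-sinφ1·cosφ2·cosΔλ=0.42892161; θ=atan2(y, x)=64.4062° ≈ 64.4°
Leg 4: φ1=0.2485105, φ2=0.9870291, Δφ=0.7385186, Δλ=-1.6254147 rad; a=sin²(Δφ/2)+cosφ1·cosφ2·sin²(Δλ/2)=0.4119686394; c=2·atan2(√a, √(1-a))=1.393811077; dist=6371·c=8879.970 ≈ 8880.0 km; running total=43559.4 km
Leg 4 bearing: y=sinΔλ·cosφ2=-0.55034930, x=cosφ1·sinφ2-sinφ1·cosφ2·cosΔλ=0.81616026; θ=atan2(y, x)=-33.9924° <0 so +360° → 326.0076° ≈ 326.0°
Leg 5: φ1=0.9870291, φ2=0.3380162, Δφ=-0.6490129, Δλ=-2.8313621 rad; a=sin²(Δφ/2)+cosφ1·cosφ2·sin²(Δλ/2)=0.6092313025; c=2·atan2(√a, √(1-a))=1.791035069; dist=6371·c=11410.684 ≈ 11410.7 km; running total=54970.1 km
Leg 5 bearing: y=sinΔλ·cosφ2=-0.28800382, x=cosφ1·sinφ2-sinφ1·cosφ2·cosΔλ=0.93237755; θ=atan2(y, x)=-17.1655° <0 so +360° → 342.8345° ≈ 342.8°
Leg 6: φ1=0.3380162, φ2=-0.9091717, Δφ=-1.2471878, Δλ=1.7799426 rad; a=sin²(Δφ/2)+cosφ1·cosφ2·sin²(Δλ/2)=0.6909949149; c=2·atan2(√a, √(1-a))=1.962744775; dist=6371·c=12504.647 ≈ 12504.6 km; running total=67474.7 km
Leg 6 bearing: y=sinΔλ·cosφ2=0.60101083, x=cosφ1·sinφ2-sinφ1·cosφ2·cosΔλ=-0.70204683; θ=atan2(y, x)=139.4337° ≈ 139.4°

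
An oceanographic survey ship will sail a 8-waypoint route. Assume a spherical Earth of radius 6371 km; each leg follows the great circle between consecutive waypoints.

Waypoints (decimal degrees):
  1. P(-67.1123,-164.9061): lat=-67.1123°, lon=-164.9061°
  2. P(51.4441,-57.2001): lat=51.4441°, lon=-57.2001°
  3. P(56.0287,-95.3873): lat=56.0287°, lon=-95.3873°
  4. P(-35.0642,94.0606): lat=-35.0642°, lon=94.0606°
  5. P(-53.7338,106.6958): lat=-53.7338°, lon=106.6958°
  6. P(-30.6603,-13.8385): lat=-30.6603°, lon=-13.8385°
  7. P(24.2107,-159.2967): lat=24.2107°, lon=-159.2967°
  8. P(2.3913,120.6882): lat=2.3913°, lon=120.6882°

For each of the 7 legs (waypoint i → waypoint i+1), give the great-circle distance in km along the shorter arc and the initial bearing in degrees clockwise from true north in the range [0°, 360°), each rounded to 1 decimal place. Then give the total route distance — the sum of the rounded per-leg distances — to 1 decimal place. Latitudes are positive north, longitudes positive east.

Leg 1: φ1=-1.1713306, φ2=0.8978689, Δφ=2.0691995, Δλ=1.8798243 rad; a=sin²(Δφ/2)+cosφ1·cosφ2·sin²(Δλ/2)=0.8970786281; c=2·atan2(√a, √(1-a))=2.488415899; dist=6371·c=15853.698 ≈ 15853.7 km; running total=15853.7 km
Leg 1 bearing: y=sinΔλ·cosφ2=0.59375298, x=cosφ1·sinφ2-sinφ1·cosφ2·cosΔλ=0.12950539; θ=atan2(y, x)=77.6957° ≈ 77.7°
Leg 2: φ1=0.8978689, φ2=0.9778853, Δφ=0.0800164, Δλ=-0.6664924 rad; a=sin²(Δφ/2)+cosφ1·cosφ2·sin²(Δλ/2)=0.0388659521; c=2·atan2(√a, √(1-a))=0.396888792; dist=6371·c=2528.578 ≈ 2528.6 km; running total=18382.3 km
Leg 2 bearing: y=sinΔλ·cosφ2=-0.34545463, x=cosφ1·sinφ2-sinφ1·cosφ2·cosΔλ=0.17344354; θ=atan2(y, x)=-63.3400° <0 so +360° → 296.6600° ≈ 296.7°
Leg 3: φ1=0.9778853, φ2=-0.6119857, Δφ=-1.5898710, Δλ=3.3064896 rad; a=sin²(Δφ/2)+cosφ1·cosφ2·sin²(Δλ/2)=0.9637991335; c=2·atan2(√a, √(1-a))=2.758727997; dist=6371·c=17575.856 ≈ 17575.9 km; running total=35958.2 km
Leg 3 bearing: y=sinΔλ·cosφ2=-0.13435879, x=cosφ1·sinφ2-sinφ1·cosφ2·cosΔλ=0.34858166; θ=atan2(y, x)=-21.0789° <0 so +360° → 338.9211° ≈ 338.9°
Leg 4: φ1=-0.6119857, φ2=-0.9378317, Δφ=-0.3258460, Δλ=0.2205258 rad; a=sin²(Δφ/2)+cosφ1·cosφ2·sin²(Δλ/2)=0.0321726577; c=2·atan2(√a, √(1-a))=0.360686733; dist=6371·c=2297.935 ≈ 2297.9 km; running total=38256.1 km
Leg 4 bearing: y=sinΔλ·cosφ2=0.12939458, x=cosφ1·sinφ2-sinφ1·cosφ2·cosΔλ=-0.32834030; θ=atan2(y, x)=158.4913° ≈ 158.5°
Leg 5: φ1=-0.9378317, φ2=-0.5351232, Δφ=0.4027085, Δλ=-2.1037204 rad; a=sin²(Δφ/2)+cosφ1·cosφ2·sin²(Δλ/2)=0.4236807976; c=2·atan2(√a, √(1-a))=1.417558913; dist=6371·c=9031.268 ≈ 9031.3 km; running total=47287.4 km
Leg 5 bearing: y=sinΔλ·cosφ2=-0.74091692, x=cosφ1·sinφ2-sinφ1·cosφ2·cosΔλ=-0.65402113; θ=atan2(y, x)=-131.4354° <0 so +360° → 228.5646° ≈ 228.6°
Leg 6: φ1=-0.5351232, φ2=0.4225564, Δφ=0.9576796, Δλ=-2.5387245 rad; a=sin²(Δφ/2)+cosφ1·cosφ2·sin²(Δλ/2)=0.9276828697; c=2·atan2(√a, √(1-a))=2.597052783; dist=6371·c=16545.823 ≈ 16545.8 km; running total=63833.2 km
Leg 6 bearing: y=sinΔλ·cosφ2=-0.51713537, x=cosφ1·sinφ2-sinφ1·cosφ2·cosΔλ=-0.03033906; θ=atan2(y, x)=-93.3576° <0 so +360° → 266.6424° ≈ 266.6°
Leg 7: φ1=0.4225564, φ2=0.0417361, Δφ=-0.3808204, Δλ=4.8866584 rad; a=sin²(Δφ/2)+cosφ1·cosφ2·sin²(Δλ/2)=0.4124445081; c=2·atan2(√a, √(1-a))=1.394777834; dist=6371·c=8886.130 ≈ 8886.1 km; running total=72719.3 km
Leg 7 bearing: y=sinΔλ·cosφ2=-0.98399585, x=cosφ1·sinφ2-sinφ1·cosφ2·cosΔλ=-0.03298955; θ=atan2(y, x)=-91.9202° <0 so +360° → 268.0798° ≈ 268.1°

Leg 1: dist=15853.7 km, bearing=77.7°
Leg 2: dist=2528.6 km, bearing=296.7°
Leg 3: dist=17575.9 km, bearing=338.9°
Leg 4: dist=2297.9 km, bearing=158.5°
Leg 5: dist=9031.3 km, bearing=228.6°
Leg 6: dist=16545.8 km, bearing=266.6°
Leg 7: dist=8886.1 km, bearing=268.1°
Total: 72719.3 km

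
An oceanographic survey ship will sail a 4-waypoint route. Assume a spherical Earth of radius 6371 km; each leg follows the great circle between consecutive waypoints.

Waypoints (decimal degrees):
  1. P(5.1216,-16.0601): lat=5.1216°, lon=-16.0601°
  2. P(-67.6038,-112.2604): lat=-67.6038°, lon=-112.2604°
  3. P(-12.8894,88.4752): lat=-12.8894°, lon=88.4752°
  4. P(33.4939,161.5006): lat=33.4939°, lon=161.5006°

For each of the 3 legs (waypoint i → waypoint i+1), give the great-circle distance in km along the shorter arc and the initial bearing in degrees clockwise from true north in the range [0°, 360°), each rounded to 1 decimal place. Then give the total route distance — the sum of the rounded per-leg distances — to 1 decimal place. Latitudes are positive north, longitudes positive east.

Leg 1: dist=10796.5 km, bearing=202.4°
Leg 2: dist=10909.5 km, bearing=200.4°
Leg 3: dist=9278.2 km, bearing=53.4°
Total: 30984.2 km

Leg 1: φ1=0.0893888, φ2=-1.1799089, Δφ=-1.2692977, Δλ=-1.6790120 rad; a=sin²(Δφ/2)+cosφ1·cosφ2·sin²(Δλ/2)=0.5617613533; c=2·atan2(√a, √(1-a))=1.694635325; dist=6371·c=10796.522 ≈ 10796.5 km; running total=10796.5 km
Leg 1 bearing: y=sinΔλ·cosφ2=-0.37878031, x=cosφ1·sinφ2-sinφ1·cosφ2·cosΔλ=-0.91720642; θ=atan2(y, x)=-157.5608° <0 so +360° → 202.4392° ≈ 202.4°
Leg 2: φ1=-1.1799089, φ2=-0.2249625, Δφ=0.9549464, Δλ=3.5034971 rad; a=sin²(Δφ/2)+cosφ1·cosφ2·sin²(Δλ/2)=0.5705531903; c=2·atan2(√a, √(1-a))=1.712375215; dist=6371·c=10909.542 ≈ 10909.5 km; running total=21706.0 km
Leg 2 bearing: y=sinΔλ·cosφ2=-0.34513467, x=cosφ1·sinφ2-sinφ1·cosφ2·cosΔλ=-0.92788526; θ=atan2(y, x)=-159.5969° <0 so +360° → 200.4031° ≈ 200.4°
Leg 3: φ1=-0.2249625, φ2=0.5845788, Δφ=0.8095413, Δλ=1.2745337 rad; a=sin²(Δφ/2)+cosφ1·cosφ2·sin²(Δλ/2)=0.4428836107; c=2·atan2(√a, √(1-a))=1.456313638; dist=6371·c=9278.174 ≈ 9278.2 km; running total=30984.2 km
Leg 3 bearing: y=sinΔλ·cosφ2=0.79761318, x=cosφ1·sinφ2-sinφ1·cosφ2·cosΔλ=0.59225340; θ=atan2(y, x)=53.4049° ≈ 53.4°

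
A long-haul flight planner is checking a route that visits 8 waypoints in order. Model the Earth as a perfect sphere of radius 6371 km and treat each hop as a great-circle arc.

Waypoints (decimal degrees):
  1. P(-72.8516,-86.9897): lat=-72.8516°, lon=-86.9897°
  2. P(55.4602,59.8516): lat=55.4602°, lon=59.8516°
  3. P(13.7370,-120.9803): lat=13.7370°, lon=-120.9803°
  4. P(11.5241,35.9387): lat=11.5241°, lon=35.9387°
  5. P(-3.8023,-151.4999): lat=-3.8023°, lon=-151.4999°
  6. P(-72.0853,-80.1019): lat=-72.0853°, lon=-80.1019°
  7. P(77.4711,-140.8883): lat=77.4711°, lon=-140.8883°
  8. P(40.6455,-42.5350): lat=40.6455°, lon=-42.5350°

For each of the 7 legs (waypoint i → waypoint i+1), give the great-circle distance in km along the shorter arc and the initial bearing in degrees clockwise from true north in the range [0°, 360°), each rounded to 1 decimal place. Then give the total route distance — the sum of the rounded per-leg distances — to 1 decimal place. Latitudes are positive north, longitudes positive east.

Leg 1: dist=17566.7 km, bearing=124.2°
Leg 2: dist=12320.3 km, bearing=0.9°
Leg 3: dist=16224.7 km, bearing=43.3°
Leg 4: dist=18828.4 km, bearing=44.2°
Leg 5: dist=8977.3 km, bearing=162.8°
Leg 6: dist=17087.8 km, bearing=334.7°
Leg 7: dist=5812.1 km, bearing=71.7°
Total: 96817.3 km

Leg 1: φ1=-1.2715003, φ2=0.9679631, Δφ=2.2394634, Δλ=2.5628642 rad; a=sin²(Δφ/2)+cosφ1·cosφ2·sin²(Δλ/2)=0.9635313335; c=2·atan2(√a, √(1-a))=2.757296841; dist=6371·c=17566.738 ≈ 17566.7 km; running total=17566.7 km
Leg 1 bearing: y=sinΔλ·cosφ2=0.31011456, x=cosφ1·sinφ2-sinφ1·cosφ2·cosΔλ=-0.21067457; θ=atan2(y, x)=124.1900° ≈ 124.2°
Leg 2: φ1=0.9679631, φ2=0.2397559, Δφ=-0.7282072, Δλ=-3.1561120 rad; a=sin²(Δφ/2)+cosφ1·cosφ2·sin²(Δλ/2)=0.6775472968; c=2·atan2(√a, √(1-a))=1.933811580; dist=6371·c=12320.314 ≈ 12320.3 km; running total=29887.0 km
Leg 2 bearing: y=sinΔλ·cosφ2=0.01410359, x=cosφ1·sinφ2-sinφ1·cosφ2·cosΔλ=0.93472398; θ=atan2(y, x)=0.8644° ≈ 0.9°
Leg 3: φ1=0.2397559, φ2=0.2011335, Δφ=-0.0386224, Δλ=2.7387532 rad; a=sin²(Δφ/2)+cosφ1·cosφ2·sin²(Δλ/2)=0.9140906522; c=2·atan2(√a, √(1-a))=2.546651184; dist=6371·c=16224.715 ≈ 16224.7 km; running total=46111.7 km
Leg 3 bearing: y=sinΔλ·cosφ2=0.38412900, x=cosφ1·sinφ2-sinφ1·cosφ2·cosΔλ=0.40811841; θ=atan2(y, x)=43.2656° ≈ 43.3°
Leg 4: φ1=0.2011335, φ2=-0.0663627, Δφ=-0.2674961, Δλ=-3.2714207 rad; a=sin²(Δφ/2)+cosφ1·cosφ2·sin²(Δλ/2)=0.9913520625; c=2·atan2(√a, √(1-a))=2.955334961; dist=6371·c=18828.439 ≈ 18828.4 km; running total=64940.1 km
Leg 4 bearing: y=sinΔλ·cosφ2=0.12917868, x=cosφ1·sinφ2-sinφ1·cosφ2·cosΔλ=0.13268561; θ=atan2(y, x)=44.2327° ≈ 44.2°
Leg 5: φ1=-0.0663627, φ2=-1.2581258, Δφ=-1.1917632, Δλ=1.2461302 rad; a=sin²(Δφ/2)+cosφ1·cosφ2·sin²(Δλ/2)=0.4194974648; c=2·atan2(√a, √(1-a))=1.409087402; dist=6371·c=8977.296 ≈ 8977.3 km; running total=73917.4 km
Leg 5 bearing: y=sinΔλ·cosφ2=0.29153085, x=cosφ1·sinφ2-sinφ1·cosφ2·cosΔλ=-0.94291417; θ=atan2(y, x)=162.8194° ≈ 162.8°
Leg 6: φ1=-1.2581258, φ2=1.3521258, Δφ=2.6102516, Δλ=-1.0609228 rad; a=sin²(Δφ/2)+cosφ1·cosφ2·sin²(Δλ/2)=0.9481444275; c=2·atan2(√a, √(1-a))=2.682125339; dist=6371·c=17087.821 ≈ 17087.8 km; running total=91005.2 km
Leg 6 bearing: y=sinΔλ·cosφ2=-0.18933963, x=cosφ1·sinφ2-sinφ1·cosφ2·cosΔλ=0.40101969; θ=atan2(y, x)=-25.2741° <0 so +360° → 334.7259° ≈ 334.7°
Leg 7: φ1=1.3521258, φ2=0.7093978, Δφ=-0.6427280, Δλ=1.7165889 rad; a=sin²(Δφ/2)+cosφ1·cosφ2·sin²(Δλ/2)=0.1940233610; c=2·atan2(√a, √(1-a))=0.912268379; dist=6371·c=5812.062 ≈ 5812.1 km; running total=96817.3 km
Leg 7 bearing: y=sinΔλ·cosφ2=0.75070470, x=cosφ1·sinφ2-sinφ1·cosφ2·cosΔλ=0.24890889; θ=atan2(y, x)=71.6562° ≈ 71.7°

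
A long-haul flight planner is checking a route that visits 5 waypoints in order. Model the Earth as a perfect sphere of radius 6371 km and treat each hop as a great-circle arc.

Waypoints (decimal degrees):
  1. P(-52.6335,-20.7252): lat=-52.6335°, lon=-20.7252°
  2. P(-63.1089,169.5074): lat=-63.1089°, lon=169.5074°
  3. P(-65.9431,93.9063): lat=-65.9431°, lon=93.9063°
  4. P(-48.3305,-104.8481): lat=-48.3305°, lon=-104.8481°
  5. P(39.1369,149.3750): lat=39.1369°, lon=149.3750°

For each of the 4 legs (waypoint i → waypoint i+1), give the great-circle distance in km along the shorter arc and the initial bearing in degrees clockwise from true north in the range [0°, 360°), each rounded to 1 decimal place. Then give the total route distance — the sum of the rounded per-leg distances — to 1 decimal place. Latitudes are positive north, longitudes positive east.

Leg 1: φ1=-0.9186279, φ2=-1.1014581, Δφ=-0.1828302, Δλ=3.3201852 rad; a=sin²(Δφ/2)+cosφ1·cosφ2·sin²(Δλ/2)=0.2806540772; c=2·atan2(√a, √(1-a))=1.116653880; dist=6371·c=7114.202 ≈ 7114.2 km; running total=7114.2 km
Leg 1 bearing: y=sinΔλ·cosφ2=-0.08034802, x=cosφ1·sinφ2-sinφ1·cosφ2·cosΔλ=-0.89503836; θ=atan2(y, x)=-174.8703° <0 so +360° → 185.1297° ≈ 185.1°
Leg 2: φ1=-1.1014581, φ2=-1.1509242, Δφ=-0.0494661, Δλ=-1.3194881 rad; a=sin²(Δφ/2)+cosφ1·cosφ2·sin²(Δλ/2)=0.0698749692; c=2·atan2(√a, √(1-a))=0.535036417; dist=6371·c=3408.717 ≈ 3408.7 km; running total=10522.9 km
Leg 2 bearing: y=sinΔλ·cosφ2=-0.39483875, x=cosφ1·sinφ2-sinφ1·cosφ2·cosΔλ=-0.32260222; θ=atan2(y, x)=-129.2505° <0 so +360° → 230.7495° ≈ 230.7°
Leg 3: φ1=-1.1509242, φ2=-0.8435264, Δφ=0.3073979, Δλ=-3.4689187 rad; a=sin²(Δφ/2)+cosφ1·cosφ2·sin²(Δλ/2)=0.2872581069; c=2·atan2(√a, √(1-a))=1.131299918; dist=6371·c=7207.512 ≈ 7207.5 km; running total=17730.4 km
Leg 3 bearing: y=sinΔλ·cosφ2=0.21375185, x=cosφ1·sinφ2-sinφ1·cosφ2·cosΔλ=-0.87935982; θ=atan2(y, x)=166.3377° ≈ 166.3°
Leg 4: φ1=-0.8435264, φ2=0.6830678, Δφ=1.5265941, Δλ=4.4370301 rad; a=sin²(Δφ/2)+cosφ1·cosφ2·sin²(Δλ/2)=0.8058450546; c=2·atan2(√a, √(1-a))=2.228991568; dist=6371·c=14200.905 ≈ 14200.9 km; running total=31931.3 km
Leg 4 bearing: y=sinΔλ·cosφ2=-0.74641992, x=cosφ1·sinφ2-sinφ1·cosφ2·cosΔλ=0.26209256; θ=atan2(y, x)=-70.6521° <0 so +360° → 289.3479° ≈ 289.3°

Leg 1: dist=7114.2 km, bearing=185.1°
Leg 2: dist=3408.7 km, bearing=230.7°
Leg 3: dist=7207.5 km, bearing=166.3°
Leg 4: dist=14200.9 km, bearing=289.3°
Total: 31931.3 km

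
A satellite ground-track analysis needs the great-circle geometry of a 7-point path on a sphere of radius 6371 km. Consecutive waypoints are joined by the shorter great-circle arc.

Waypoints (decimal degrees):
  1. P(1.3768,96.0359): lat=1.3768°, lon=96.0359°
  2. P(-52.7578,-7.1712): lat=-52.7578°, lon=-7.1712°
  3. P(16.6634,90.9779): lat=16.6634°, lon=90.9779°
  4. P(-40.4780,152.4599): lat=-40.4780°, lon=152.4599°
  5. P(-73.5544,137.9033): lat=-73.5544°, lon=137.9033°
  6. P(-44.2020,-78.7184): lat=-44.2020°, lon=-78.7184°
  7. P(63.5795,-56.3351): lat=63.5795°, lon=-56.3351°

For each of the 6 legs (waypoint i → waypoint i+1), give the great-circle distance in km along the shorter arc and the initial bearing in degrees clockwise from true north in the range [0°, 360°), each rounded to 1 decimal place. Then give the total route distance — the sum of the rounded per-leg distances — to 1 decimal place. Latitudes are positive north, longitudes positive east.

Leg 1: dist=11014.2 km, bearing=216.6°
Leg 2: dist=12018.7 km, bearing=86.1°
Leg 3: dist=8972.4 km, bearing=137.4°
Leg 4: dist=3757.9 km, bearing=187.3°
Leg 5: dist=6629.1 km, bearing=150.3°
Leg 6: dist=12146.2 km, bearing=10.3°
Total: 54538.5 km

Leg 1: φ1=0.0240297, φ2=-0.9207973, Δφ=-0.9448270, Δλ=-1.8013037 rad; a=sin²(Δφ/2)+cosφ1·cosφ2·sin²(Δλ/2)=0.5786777894; c=2·atan2(√a, √(1-a))=1.728808624; dist=6371·c=11014.240 ≈ 11014.2 km; running total=11014.2 km
Leg 1 bearing: y=sinΔλ·cosφ2=-0.58917882, x=cosφ1·sinφ2-sinφ1·cosφ2·cosΔλ=-0.79253236; θ=atan2(y, x)=-143.3724° <0 so +360° → 216.6276° ≈ 216.6°
Leg 2: φ1=-0.9207973, φ2=0.2908312, Δφ=1.2116285, Δλ=1.7130250 rad; a=sin²(Δφ/2)+cosφ1·cosφ2·sin²(Δλ/2)=0.6552292248; c=2·atan2(√a, √(1-a))=1.886471602; dist=6371·c=12018.711 ≈ 12018.7 km; running total=23032.9 km
Leg 2 bearing: y=sinΔλ·cosφ2=0.94833244, x=cosφ1·sinφ2-sinφ1·cosφ2·cosΔλ=0.06543032; θ=atan2(y, x)=86.0531° ≈ 86.1°
Leg 3: φ1=0.2908312, φ2=-0.7064744, Δφ=-0.9973056, Δλ=1.0730633 rad; a=sin²(Δφ/2)+cosφ1·cosφ2·sin²(Δλ/2)=0.4191160000; c=2·atan2(√a, √(1-a))=1.408314338; dist=6371·c=8972.371 ≈ 8972.4 km; running total=32005.3 km
Leg 3 bearing: y=sinΔλ·cosφ2=0.66836282, x=cosφ1·sinφ2-sinφ1·cosφ2·cosΔλ=-0.72603186; θ=atan2(y, x)=137.3683° ≈ 137.4°
Leg 4: φ1=-0.7064744, φ2=-1.2837665, Δφ=-0.5772921, Δλ=-0.2540606 rad; a=sin²(Δφ/2)+cosφ1·cosφ2·sin²(Δλ/2)=0.0844845171; c=2·atan2(√a, √(1-a))=0.589837700; dist=6371·c=3757.856 ≈ 3757.9 km; running total=35763.2 km
Leg 4 bearing: y=sinΔλ·cosφ2=-0.07115452, x=cosφ1·sinφ2-sinφ1·cosφ2·cosΔλ=-0.55165620; θ=atan2(y, x)=-172.6504° <0 so +360° → 187.3496° ≈ 187.3°
Leg 5: φ1=-1.2837665, φ2=-0.7714704, Δφ=0.5122960, Δλ=-3.7807619 rad; a=sin²(Δφ/2)+cosφ1·cosφ2·sin²(Δλ/2)=0.2471109041; c=2·atan2(√a, √(1-a))=1.040512519; dist=6371·c=6629.105 ≈ 6629.1 km; running total=42392.3 km
Leg 5 bearing: y=sinΔλ·cosφ2=0.42764337, x=cosφ1·sinφ2-sinφ1·cosφ2·cosΔλ=-0.74920596; θ=atan2(y, x)=150.2825° ≈ 150.3°
Leg 6: φ1=-0.7714704, φ2=1.1096716, Δφ=1.8811420, Δλ=0.3906623 rad; a=sin²(Δφ/2)+cosφ1·cosφ2·sin²(Δλ/2)=0.6647104719; c=2·atan2(√a, √(1-a))=1.906486548; dist=6371·c=12146.226 ≈ 12146.2 km; running total=54538.5 km
Leg 6 bearing: y=sinΔλ·cosφ2=0.16943950, x=cosφ1·sinφ2-sinφ1·cosφ2·cosΔλ=0.92885526; θ=atan2(y, x)=10.3381° ≈ 10.3°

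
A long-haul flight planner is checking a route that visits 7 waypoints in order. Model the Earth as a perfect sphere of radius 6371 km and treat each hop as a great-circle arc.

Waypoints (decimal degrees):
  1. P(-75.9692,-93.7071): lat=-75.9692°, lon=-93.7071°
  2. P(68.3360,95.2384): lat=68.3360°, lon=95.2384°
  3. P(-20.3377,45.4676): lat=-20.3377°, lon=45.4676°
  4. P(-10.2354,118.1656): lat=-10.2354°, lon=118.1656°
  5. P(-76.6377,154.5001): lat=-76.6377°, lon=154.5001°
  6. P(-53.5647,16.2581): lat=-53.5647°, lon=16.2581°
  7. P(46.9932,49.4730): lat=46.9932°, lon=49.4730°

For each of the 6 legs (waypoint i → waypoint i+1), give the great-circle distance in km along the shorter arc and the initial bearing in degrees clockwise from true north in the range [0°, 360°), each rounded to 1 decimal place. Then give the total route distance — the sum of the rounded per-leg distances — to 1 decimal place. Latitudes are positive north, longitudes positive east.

Leg 1: dist=19115.6 km, bearing=204.1°
Leg 2: dist=10642.1 km, bearing=226.0°
Leg 3: dist=7823.1 km, bearing=94.0°
Leg 4: dist=7688.0 km, bearing=171.6°
Leg 5: dist=5240.4 km, bearing=212.7°
Leg 6: dist=11613.5 km, bearing=22.7°
Total: 62122.7 km

Leg 1: φ1=-1.3259127, φ2=1.1926882, Δφ=2.5186009, Δλ=3.2977211 rad; a=sin²(Δφ/2)+cosφ1·cosφ2·sin²(Δλ/2)=0.9950250542; c=2·atan2(√a, √(1-a))=3.000408834; dist=6371·c=19115.605 ≈ 19115.6 km; running total=19115.6 km
Leg 1 bearing: y=sinΔλ·cosφ2=-0.05740295, x=cosφ1·sinφ2-sinφ1·cosφ2·cosΔλ=-0.12847445; θ=atan2(y, x)=-155.9247° <0 so +360° → 204.0753° ≈ 204.1°
Leg 2: φ1=1.1926882, φ2=-0.3549598, Δφ=-1.5476480, Δλ=-0.8686643 rad; a=sin²(Δφ/2)+cosφ1·cosφ2·sin²(Δλ/2)=0.5497218388; c=2·atan2(√a, √(1-a))=1.670404639; dist=6371·c=10642.148 ≈ 10642.1 km; running total=29757.7 km
Leg 2 bearing: y=sinΔλ·cosφ2=-0.71587279, x=cosφ1·sinφ2-sinφ1·cosφ2·cosΔλ=-0.69111294; θ=atan2(y, x)=-133.9918° <0 so +360° → 226.0082° ≈ 226.0°
Leg 3: φ1=-0.3549598, φ2=-0.1786414, Δφ=0.1763184, Δλ=1.2688195 rad; a=sin²(Δφ/2)+cosφ1·cosφ2·sin²(Δλ/2)=0.3319061926; c=2·atan2(√a, √(1-a))=1.227930368; dist=6371·c=7823.144 ≈ 7823.1 km; running total=37580.8 km
Leg 3 bearing: y=sinΔλ·cosφ2=0.93955653, x=cosφ1·sinφ2-sinφ1·cosφ2·cosΔλ=-0.06489543; θ=atan2(y, x)=93.9512° ≈ 94.0°
Leg 4: φ1=-0.1786414, φ2=-1.3375802, Δφ=-1.1589388, Δλ=0.6341567 rad; a=sin²(Δφ/2)+cosφ1·cosφ2·sin²(Δλ/2)=0.3219532881; c=2·atan2(√a, √(1-a))=1.206712395; dist=6371·c=7687.965 ≈ 7688.0 km; running total=45268.8 km
Leg 4 bearing: y=sinΔλ·cosφ2=0.13693098, x=cosφ1·sinφ2-sinφ1·cosφ2·cosΔλ=-0.92436323; θ=atan2(y, x)=171.5737° ≈ 171.6°
Leg 5: φ1=-1.3375802, φ2=-0.9348804, Δφ=0.4026998, Δλ=-2.4127781 rad; a=sin²(Δφ/2)+cosφ1·cosφ2·sin²(Δλ/2)=0.1598209118; c=2·atan2(√a, √(1-a))=0.822545078; dist=6371·c=5240.435 ≈ 5240.4 km; running total=50509.2 km
Leg 5 bearing: y=sinΔλ·cosφ2=-0.39553875, x=cosφ1·sinφ2-sinφ1·cosφ2·cosΔλ=-0.61697799; θ=atan2(y, x)=-147.3365° <0 so +360° → 212.6635° ≈ 212.7°
Leg 6: φ1=-0.9348804, φ2=0.8201861, Δφ=1.7550664, Δλ=0.5797094 rad; a=sin²(Δφ/2)+cosφ1·cosφ2·sin²(Δλ/2)=0.6247067954; c=2·atan2(√a, √(1-a))=1.822870989; dist=6371·c=11613.511 ≈ 11613.5 km; running total=62122.7 km
Leg 6 bearing: y=sinΔλ·cosφ2=0.37363316, x=cosφ1·sinφ2-sinφ1·cosφ2·cosΔλ=0.89341543; θ=atan2(y, x)=22.6951° ≈ 22.7°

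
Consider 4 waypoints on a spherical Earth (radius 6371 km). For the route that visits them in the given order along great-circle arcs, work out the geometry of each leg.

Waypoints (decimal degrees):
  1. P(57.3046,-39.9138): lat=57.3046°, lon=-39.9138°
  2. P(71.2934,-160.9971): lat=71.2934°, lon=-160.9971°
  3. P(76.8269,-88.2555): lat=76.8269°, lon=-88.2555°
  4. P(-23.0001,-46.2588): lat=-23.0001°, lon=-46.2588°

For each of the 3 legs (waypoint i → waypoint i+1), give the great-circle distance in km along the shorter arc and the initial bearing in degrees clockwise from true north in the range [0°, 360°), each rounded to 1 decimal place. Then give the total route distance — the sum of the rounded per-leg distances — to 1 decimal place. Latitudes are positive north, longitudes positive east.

Leg 1: φ1=1.0001539, φ2=1.2443046, Δφ=0.2441506, Δλ=-2.1133023 rad; a=sin²(Δφ/2)+cosφ1·cosφ2·sin²(Δλ/2)=0.1461730470; c=2·atan2(√a, √(1-a))=0.784624112; dist=6371·c=4998.840 ≈ 4998.8 km; running total=4998.8 km
Leg 1 bearing: y=sinΔλ·cosφ2=-0.27467205, x=cosφ1·sinφ2-sinφ1·cosφ2·cosΔλ=0.65098480; θ=atan2(y, x)=-22.8765° <0 so +360° → 337.1235° ≈ 337.1°
Leg 2: φ1=1.2443046, φ2=1.3408824, Δφ=0.0965778, Δλ=1.2695804 rad; a=sin²(Δφ/2)+cosφ1·cosφ2·sin²(Δλ/2)=0.0280329754; c=2·atan2(√a, √(1-a))=0.336445616; dist=6371·c=2143.495 ≈ 2143.5 km; running total=7142.3 km
Leg 2 bearing: y=sinΔλ·cosφ2=0.21763317, x=cosφ1·sinφ2-sinφ1·cosφ2·cosΔλ=0.24824245; θ=atan2(y, x)=41.2409° ≈ 41.2°
Leg 3: φ1=1.3408824, φ2=-0.4014275, Δφ=-1.7423098, Δλ=0.7329807 rad; a=sin²(Δφ/2)+cosφ1·cosφ2·sin²(Δλ/2)=0.6122740528; c=2·atan2(√a, √(1-a))=1.797275601; dist=6371·c=11450.443 ≈ 11450.4 km; running total=18592.7 km
Leg 3 bearing: y=sinΔλ·cosφ2=0.61589811, x=cosφ1·sinφ2-sinφ1·cosφ2·cosΔλ=-0.75514744; θ=atan2(y, x)=140.7993° ≈ 140.8°

Leg 1: dist=4998.8 km, bearing=337.1°
Leg 2: dist=2143.5 km, bearing=41.2°
Leg 3: dist=11450.4 km, bearing=140.8°
Total: 18592.7 km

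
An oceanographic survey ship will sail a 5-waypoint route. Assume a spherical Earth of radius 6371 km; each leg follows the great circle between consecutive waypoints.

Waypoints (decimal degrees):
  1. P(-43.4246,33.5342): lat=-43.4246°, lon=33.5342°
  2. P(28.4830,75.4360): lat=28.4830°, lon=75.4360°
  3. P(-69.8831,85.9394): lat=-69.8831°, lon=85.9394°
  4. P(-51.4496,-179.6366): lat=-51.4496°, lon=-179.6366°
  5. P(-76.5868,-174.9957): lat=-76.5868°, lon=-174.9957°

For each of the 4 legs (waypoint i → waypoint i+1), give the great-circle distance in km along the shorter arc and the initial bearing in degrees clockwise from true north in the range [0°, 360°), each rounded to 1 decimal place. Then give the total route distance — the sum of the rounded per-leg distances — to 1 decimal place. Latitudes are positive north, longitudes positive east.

Leg 1: dist=9065.6 km, bearing=36.4°
Leg 2: dist=10970.4 km, bearing=176.4°
Leg 3: dist=4906.5 km, bearing=116.8°
Leg 4: dist=2802.2 km, bearing=177.5°
Total: 27744.7 km

Leg 1: φ1=-0.7579022, φ2=0.4971221, Δφ=1.2550244, Δλ=0.7313244 rad; a=sin²(Δφ/2)+cosφ1·cosφ2·sin²(Δλ/2)=0.4263434096; c=2·atan2(√a, √(1-a))=1.422945063; dist=6371·c=9065.583 ≈ 9065.6 km; running total=9065.6 km
Leg 1 bearing: y=sinΔλ·cosφ2=0.58701775, x=cosφ1·sinφ2-sinφ1·cosφ2·cosΔλ=0.79605840; θ=atan2(y, x)=36.4053° ≈ 36.4°
Leg 2: φ1=0.4971221, φ2=-1.2196902, Δφ=-1.7168123, Δλ=0.1833189 rad; a=sin²(Δφ/2)+cosφ1·cosφ2·sin²(Δλ/2)=0.5752815486; c=2·atan2(√a, √(1-a))=1.721934165; dist=6371·c=10970.443 ≈ 10970.4 km; running total=20036.0 km
Leg 2 bearing: y=sinΔλ·cosφ2=0.06269755, x=cosφ1·sinφ2-sinφ1·cosφ2·cosΔλ=-0.98661024; θ=atan2(y, x)=176.3638° ≈ 176.4°
Leg 3: φ1=-1.2196902, φ2=-0.8979649, Δφ=0.3217253, Δλ=-4.6351756 rad; a=sin²(Δφ/2)+cosφ1·cosφ2·sin²(Δλ/2)=0.1410923302; c=2·atan2(√a, √(1-a))=0.770136932; dist=6371·c=4906.542 ≈ 4906.5 km; running total=24942.5 km
Leg 3 bearing: y=sinΔλ·cosφ2=0.62134600, x=cosφ1·sinφ2-sinφ1·cosφ2·cosΔλ=-0.31411827; θ=atan2(y, x)=116.8186° ≈ 116.8°
Leg 4: φ1=-0.8979649, φ2=-1.3366918, Δφ=-0.4387269, Δλ=0.0809990 rad; a=sin²(Δφ/2)+cosφ1·cosφ2·sin²(Δλ/2)=0.0475903925; c=2·atan2(√a, √(1-a))=0.439841378; dist=6371·c=2802.229 ≈ 2802.2 km; running total=27744.7 km
Leg 4 bearing: y=sinΔλ·cosφ2=0.01876896, x=cosφ1·sinφ2-sinφ1·cosφ2·cosΔλ=-0.42538208; θ=atan2(y, x)=177.4736° ≈ 177.5°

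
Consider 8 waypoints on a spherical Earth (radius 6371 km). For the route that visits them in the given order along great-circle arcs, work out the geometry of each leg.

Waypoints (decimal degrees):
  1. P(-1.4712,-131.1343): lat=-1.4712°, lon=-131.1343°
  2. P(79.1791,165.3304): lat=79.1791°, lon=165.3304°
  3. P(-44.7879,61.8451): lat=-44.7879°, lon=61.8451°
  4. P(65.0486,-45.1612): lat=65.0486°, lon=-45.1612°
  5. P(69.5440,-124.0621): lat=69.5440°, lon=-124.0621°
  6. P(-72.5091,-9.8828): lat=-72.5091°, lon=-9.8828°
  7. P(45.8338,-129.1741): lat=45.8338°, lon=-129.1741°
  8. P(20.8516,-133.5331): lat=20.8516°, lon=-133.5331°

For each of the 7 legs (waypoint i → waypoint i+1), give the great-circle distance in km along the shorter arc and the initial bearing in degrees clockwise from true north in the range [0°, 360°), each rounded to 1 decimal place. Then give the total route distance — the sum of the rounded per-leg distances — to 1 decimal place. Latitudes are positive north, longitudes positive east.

Leg 1: φ1=-0.0256773, φ2=1.3819360, Δφ=1.4076133, Δλ=5.1742851 rad; a=sin²(Δφ/2)+cosφ1·cosφ2·sin²(Δλ/2)=0.4707900223; c=2·atan2(√a, √(1-a))=1.512343090; dist=6371·c=9635.138 ≈ 9635.1 km; running total=9635.1 km
Leg 1 bearing: y=sinΔλ·cosφ2=-0.16806621, x=cosφ1·sinφ2-sinφ1·cosφ2·cosΔλ=0.98404312; θ=atan2(y, x)=-9.6921° <0 so +360° → 350.3079° ≈ 350.3°
Leg 2: φ1=1.3819360, φ2=-0.7816963, Δφ=-2.1636323, Δλ=-1.8061592 rad; a=sin²(Δφ/2)+cosφ1·cosφ2·sin²(Δλ/2)=0.8615146929; c=2·atan2(√a, √(1-a))=2.378973862; dist=6371·c=15156.442 ≈ 15156.4 km; running total=24791.5 km
Leg 2 bearing: y=sinΔλ·cosφ2=-0.69015241, x=cosφ1·sinφ2-sinφ1·cosφ2·cosΔλ=0.03030120; θ=atan2(y, x)=-87.4860° <0 so +360° → 272.5140° ≈ 272.5°
Leg 3: φ1=-0.7816963, φ2=1.1353122, Δφ=1.9170086, Δλ=-1.8676123 rad; a=sin²(Δφ/2)+cosφ1·cosφ2·sin²(Δλ/2)=0.8631489927; c=2·atan2(√a, √(1-a))=2.383717151; dist=6371·c=15186.662 ≈ 15186.7 km; running total=39978.2 km
Leg 3 bearing: y=sinΔλ·cosφ2=-0.40340298, x=cosφ1·sinφ2-sinφ1·cosφ2·cosΔλ=0.55655842; θ=atan2(y, x)=-35.9352° <0 so +360° → 324.0648° ≈ 324.1°
Leg 4: φ1=1.1353122, φ2=1.2137718, Δφ=0.0784595, Δλ=-1.3770805 rad; a=sin²(Δφ/2)+cosφ1·cosφ2·sin²(Δλ/2)=0.0610630782; c=2·atan2(√a, √(1-a))=0.499392098; dist=6371·c=3181.627 ≈ 3181.6 km; running total=43159.8 km
Leg 4 bearing: y=sinΔλ·cosφ2=-0.34295103, x=cosφ1·sinφ2-sinφ1·cosφ2·cosΔλ=0.33424857; θ=atan2(y, x)=-45.7362° <0 so +360° → 314.2638° ≈ 314.3°
Leg 5: φ1=1.2137718, φ2=-1.2655225, Δφ=-2.4792943, Δλ=1.9928047 rad; a=sin²(Δφ/2)+cosφ1·cosφ2·sin²(Δλ/2)=0.9683224285; c=2·atan2(√a, √(1-a))=2.783722119; dist=6371·c=17735.094 ≈ 17735.1 km; running total=60894.9 km
Leg 5 bearing: y=sinΔλ·cosφ2=0.27418614, x=cosφ1·sinφ2-sinφ1·cosφ2·cosΔλ=-0.21798710; θ=atan2(y, x)=128.4859° ≈ 128.5°
Leg 6: φ1=-1.2655225, φ2=0.7999507, Δφ=2.0654733, Δλ=-2.0820260 rad; a=sin²(Δφ/2)+cosφ1·cosφ2·sin²(Δλ/2)=0.8933047236; c=2·atan2(√a, √(1-a))=2.476094743; dist=6371·c=15775.200 ≈ 15775.2 km; running total=76670.1 km
Leg 6 bearing: y=sinΔλ·cosφ2=-0.60765911, x=cosφ1·sinφ2-sinφ1·cosφ2·cosΔλ=-0.10952618; θ=atan2(y, x)=-100.2174° <0 so +360° → 259.7826° ≈ 259.8°
Leg 7: φ1=0.7999507, φ2=0.3639291, Δφ=-0.4360216, Δλ=-0.0760789 rad; a=sin²(Δφ/2)+cosφ1·cosφ2·sin²(Δλ/2)=0.0477221819; c=2·atan2(√a, √(1-a))=0.440459998; dist=6371·c=2806.171 ≈ 2806.2 km; running total=79476.3 km
Leg 7 bearing: y=sinΔλ·cosφ2=-0.07102759, x=cosφ1·sinφ2-sinφ1·cosφ2·cosΔλ=-0.42039765; θ=atan2(y, x)=-170.4102° <0 so +360° → 189.5898° ≈ 189.6°

Leg 1: dist=9635.1 km, bearing=350.3°
Leg 2: dist=15156.4 km, bearing=272.5°
Leg 3: dist=15186.7 km, bearing=324.1°
Leg 4: dist=3181.6 km, bearing=314.3°
Leg 5: dist=17735.1 km, bearing=128.5°
Leg 6: dist=15775.2 km, bearing=259.8°
Leg 7: dist=2806.2 km, bearing=189.6°
Total: 79476.3 km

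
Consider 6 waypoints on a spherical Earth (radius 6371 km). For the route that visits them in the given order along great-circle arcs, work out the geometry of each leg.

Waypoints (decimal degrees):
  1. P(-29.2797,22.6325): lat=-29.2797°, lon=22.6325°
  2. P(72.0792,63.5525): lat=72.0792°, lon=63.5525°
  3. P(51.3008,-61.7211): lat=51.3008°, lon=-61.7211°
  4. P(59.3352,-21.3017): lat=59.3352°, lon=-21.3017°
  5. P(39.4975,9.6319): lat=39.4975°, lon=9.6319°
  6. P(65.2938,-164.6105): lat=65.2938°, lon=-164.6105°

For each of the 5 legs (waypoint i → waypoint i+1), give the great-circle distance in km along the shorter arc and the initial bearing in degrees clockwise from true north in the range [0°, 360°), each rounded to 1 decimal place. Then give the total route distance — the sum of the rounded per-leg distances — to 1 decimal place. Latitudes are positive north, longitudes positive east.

Leg 1: dist=11700.0 km, bearing=12.1°
Leg 2: dist=5653.3 km, bearing=318.8°
Leg 3: dist=2660.4 km, bearing=54.6°
Leg 4: dist=3089.9 km, bearing=121.7°
Leg 5: dist=8352.1 km, bearing=357.5°
Total: 31455.7 km

Leg 1: φ1=-0.5110272, φ2=1.2580194, Δφ=1.7690465, Δλ=0.7141887 rad; a=sin²(Δφ/2)+cosφ1·cosφ2·sin²(Δλ/2)=0.6312710783; c=2·atan2(√a, √(1-a))=1.836452165; dist=6371·c=11700.037 ≈ 11700.0 km; running total=11700.0 km
Leg 1 bearing: y=sinΔλ·cosφ2=0.20154627, x=cosφ1·sinφ2-sinφ1·cosφ2·cosΔλ=0.94363696; θ=atan2(y, x)=12.0563° ≈ 12.1°
Leg 2: φ1=1.2580194, φ2=0.8953679, Δφ=-0.3626515, Δλ=-2.1864368 rad; a=sin²(Δφ/2)+cosφ1·cosφ2·sin²(Δλ/2)=0.1842622254; c=2·atan2(√a, √(1-a))=0.887341624; dist=6371·c=5653.253 ≈ 5653.3 km; running total=17353.3 km
Leg 2 bearing: y=sinΔλ·cosφ2=-0.51044156, x=cosφ1·sinφ2-sinφ1·cosφ2·cosΔλ=0.58368488; θ=atan2(y, x)=-41.1702° <0 so +360° → 318.8298° ≈ 318.8°
Leg 3: φ1=0.8953679, φ2=1.0355946, Δφ=0.1402267, Δλ=0.7054516 rad; a=sin²(Δφ/2)+cosφ1·cosφ2·sin²(Δλ/2)=0.0429628407; c=2·atan2(√a, √(1-a))=0.417576862; dist=6371·c=2660.382 ≈ 2660.4 km; running total=20013.7 km
Leg 3 bearing: y=sinΔλ·cosφ2=0.33068208, x=cosφ1·sinφ2-sinφ1·cosφ2·cosΔλ=0.23477117; θ=atan2(y, x)=54.6268° ≈ 54.6°
Leg 4: φ1=1.0355946, φ2=0.6893614, Δφ=-0.3462332, Δλ=0.5398932 rad; a=sin²(Δφ/2)+cosφ1·cosφ2·sin²(Δλ/2)=0.0576600072; c=2·atan2(√a, √(1-a))=0.484989197; dist=6371·c=3089.866 ≈ 3089.9 km; running total=23103.6 km
Leg 4 bearing: y=sinΔλ·cosφ2=0.39666353, x=cosφ1·sinφ2-sinφ1·cosφ2·cosΔλ=-0.24494768; θ=atan2(y, x)=121.6962° ≈ 121.7°
Leg 5: φ1=0.6893614, φ2=1.1395918, Δφ=0.4502304, Δλ=-3.0411036 rad; a=sin²(Δφ/2)+cosφ1·cosφ2·sin²(Δλ/2)=0.3715369943; c=2·atan2(√a, √(1-a))=1.310956239; dist=6371·c=8352.102 ≈ 8352.1 km; running total=31455.7 km
Leg 5 bearing: y=sinΔλ·cosφ2=-0.04193030, x=cosφ1·sinφ2-sinφ1·cosφ2·cosΔλ=0.96552104; θ=atan2(y, x)=-2.4867° <0 so +360° → 357.5133° ≈ 357.5°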